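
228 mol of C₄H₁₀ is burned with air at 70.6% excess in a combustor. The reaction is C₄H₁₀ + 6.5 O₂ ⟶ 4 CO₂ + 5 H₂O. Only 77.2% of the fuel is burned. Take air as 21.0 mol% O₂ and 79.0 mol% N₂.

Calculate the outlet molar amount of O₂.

Stoichiometric O₂ = 6.5 × 228 = 1482 mol; O₂ fed = 1482 × 1.706 = 2528 mol.
N₂ fed = 2528 × 79/21 = 9511 mol.
Fuel reacted = 0.772 × 228 → ξ = 176 mol.
Outlet (n = n₀ + ν ξ):
  C₄H₁₀: 228 − 1(176) = 51.98
  O₂: 2528 − 6.5(176) = 1384
  N₂: 9511 (inert)
  CO₂: 0 + 4(176) = 704.1
  H₂O: 0 + 5(176) = 880.1

1380 mol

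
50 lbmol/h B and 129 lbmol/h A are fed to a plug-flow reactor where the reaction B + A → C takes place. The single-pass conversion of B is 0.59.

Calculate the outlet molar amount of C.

29.5 lbmol/h

B reacted = 0.59 × 50 = 29.5 lbmol/h; ν_B = −1, so ξ = 29.5/1 = 29.5 lbmol/h.
Outlet amounts (n = n₀ + ν ξ):
  B: 50 − 1(29.5) = 20.5
  A: 129 − 1(29.5) = 99.5
  C: 0 + 1(29.5) = 29.5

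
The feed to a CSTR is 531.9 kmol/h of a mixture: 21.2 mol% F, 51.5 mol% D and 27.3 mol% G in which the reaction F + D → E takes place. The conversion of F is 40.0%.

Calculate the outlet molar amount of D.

229 kmol/h

F reacted = 0.4 × 112.8 = 45.11 kmol/h; ν_F = −1, so ξ = 45.11/1 = 45.11 kmol/h.
Outlet amounts (n = n₀ + ν ξ):
  F: 112.8 − 1(45.11) = 67.66
  D: 273.9 − 1(45.11) = 228.8
  E: 0 + 1(45.11) = 45.11
  G: 145.2 (inert)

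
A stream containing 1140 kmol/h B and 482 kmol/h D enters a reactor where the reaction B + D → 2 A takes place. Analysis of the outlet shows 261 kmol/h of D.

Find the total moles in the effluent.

1620 kmol/h

For D: n = n₀ − 1ξ → 261 = 482 − 1ξ, giving ξ = 221 kmol/h.
Outlet amounts (n = n₀ + ν ξ):
  B: 1140 − 1(221) = 919
  D: 482 − 1(221) = 261
  A: 0 + 2(221) = 442
Total out = 919 + 261 + 442 = 1622 kmol/h.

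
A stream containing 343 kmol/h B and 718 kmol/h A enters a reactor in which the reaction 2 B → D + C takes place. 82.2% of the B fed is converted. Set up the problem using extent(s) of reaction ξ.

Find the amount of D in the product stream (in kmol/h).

B reacted = 0.822 × 343 = 281.9 kmol/h; ν_B = −2, so ξ = 281.9/2 = 141 kmol/h.
Outlet amounts (n = n₀ + ν ξ):
  B: 343 − 2(141) = 61.05
  D: 0 + 1(141) = 141
  C: 0 + 1(141) = 141
  A: 718 (inert)

141 kmol/h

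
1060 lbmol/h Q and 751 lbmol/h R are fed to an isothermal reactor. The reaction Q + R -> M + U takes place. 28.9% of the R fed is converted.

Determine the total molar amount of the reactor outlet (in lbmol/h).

R reacted = 0.289 × 751 = 217 lbmol/h; ν_R = −1, so ξ = 217/1 = 217 lbmol/h.
Outlet amounts (n = n₀ + ν ξ):
  Q: 1060 − 1(217) = 843
  R: 751 − 1(217) = 534
  M: 0 + 1(217) = 217
  U: 0 + 1(217) = 217
Total out = 843 + 534 + 217 + 217 = 1811 lbmol/h.

1810 lbmol/h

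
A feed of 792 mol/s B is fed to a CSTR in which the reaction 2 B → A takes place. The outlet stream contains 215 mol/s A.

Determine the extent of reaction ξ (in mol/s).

For A: n = n₀ + 1ξ → 215 = 0 + 1ξ, giving ξ = 215 mol/s.
Outlet amounts (n = n₀ + ν ξ):
  B: 792 − 2(215) = 362
  A: 0 + 1(215) = 215

ξ = 215 mol/s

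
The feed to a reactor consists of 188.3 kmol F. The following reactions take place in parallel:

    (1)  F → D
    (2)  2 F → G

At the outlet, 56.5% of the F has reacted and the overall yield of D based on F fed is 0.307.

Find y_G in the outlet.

Yield of D: 1ξ₁ / 188.3 = 0.307 → ξ₁ = 57.81 kmol.
Conversion of F: 1ξ₁ + 2ξ₂ = 0.565 × 188.3 = 106.4 → ξ₂ = 24.29 kmol.
Outlet amounts (n = n₀ + Σ ν·ξ):
  F: 188.3 − 1(57.81) − 2(24.29) = 81.91
  D: 0 + 1(57.81) = 57.81
  G: 0 + 1(24.29) = 24.29
Total out = 164 kmol; y_G = 24.29 / 164 = 0.1481.

0.148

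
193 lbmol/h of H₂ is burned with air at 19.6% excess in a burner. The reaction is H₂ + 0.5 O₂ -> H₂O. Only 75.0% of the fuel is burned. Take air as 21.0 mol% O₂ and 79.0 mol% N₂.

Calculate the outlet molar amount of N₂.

434 lbmol/h

Stoichiometric O₂ = 0.5 × 193 = 96.5 lbmol/h; O₂ fed = 96.5 × 1.196 = 115.4 lbmol/h.
N₂ fed = 115.4 × 79/21 = 434.2 lbmol/h.
Fuel reacted = 0.75 × 193 → ξ = 144.8 lbmol/h.
Outlet (n = n₀ + ν ξ):
  H₂: 193 − 1(144.8) = 48.25
  O₂: 115.4 − 0.5(144.8) = 43.04
  N₂: 434.2 (inert)
  H₂O: 0 + 1(144.8) = 144.8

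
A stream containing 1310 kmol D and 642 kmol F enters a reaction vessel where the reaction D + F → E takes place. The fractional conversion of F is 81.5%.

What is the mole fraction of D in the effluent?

0.551

F reacted = 0.815 × 642 = 523.2 kmol; ν_F = −1, so ξ = 523.2/1 = 523.2 kmol.
Outlet amounts (n = n₀ + ν ξ):
  D: 1310 − 1(523.2) = 786.8
  F: 642 − 1(523.2) = 118.8
  E: 0 + 1(523.2) = 523.2
Total out = 1429 kmol; y_D = 786.8 / 1429 = 0.5507.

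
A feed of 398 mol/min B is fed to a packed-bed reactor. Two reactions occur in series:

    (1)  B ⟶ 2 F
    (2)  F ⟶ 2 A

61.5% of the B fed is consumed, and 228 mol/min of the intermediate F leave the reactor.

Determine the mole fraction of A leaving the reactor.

0.578

Conversion of B: B consumed = 1ξ₁ = 0.615 × 398 → ξ₁ = 244.8 mol/min.
F balance: n_F = 0 + 2ξ₁ − 1ξ₂ = 228 → ξ₂ = (2·244.8 − 228)/1 = 261.5 mol/min.
Outlet amounts (n = n₀ + Σ ν·ξ):
  B: 398 − 1(244.8) = 153.2
  F: 0 + 2(244.8) − 1(261.5) = 228
  A: 0 + 2(261.5) = 523.1
Total out = 904.3 mol/min; y_A = 523.1 / 904.3 = 0.5784.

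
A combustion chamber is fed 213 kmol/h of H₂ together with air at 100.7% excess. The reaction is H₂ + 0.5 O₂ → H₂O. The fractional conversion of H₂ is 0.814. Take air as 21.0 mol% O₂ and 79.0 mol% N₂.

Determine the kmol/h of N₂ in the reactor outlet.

804 kmol/h

Stoichiometric O₂ = 0.5 × 213 = 106.5 kmol/h; O₂ fed = 106.5 × 2.007 = 213.7 kmol/h.
N₂ fed = 213.7 × 79/21 = 804.1 kmol/h.
Fuel reacted = 0.814 × 213 → ξ = 173.4 kmol/h.
Outlet (n = n₀ + ν ξ):
  H₂: 213 − 1(173.4) = 39.62
  O₂: 213.7 − 0.5(173.4) = 127.1
  N₂: 804.1 (inert)
  H₂O: 0 + 1(173.4) = 173.4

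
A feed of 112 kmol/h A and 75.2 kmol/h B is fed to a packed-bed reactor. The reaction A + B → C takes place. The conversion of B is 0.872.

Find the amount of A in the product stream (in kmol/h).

46.4 kmol/h

B reacted = 0.872 × 75.2 = 65.57 kmol/h; ν_B = −1, so ξ = 65.57/1 = 65.57 kmol/h.
Outlet amounts (n = n₀ + ν ξ):
  A: 112 − 1(65.57) = 46.43
  B: 75.2 − 1(65.57) = 9.626
  C: 0 + 1(65.57) = 65.57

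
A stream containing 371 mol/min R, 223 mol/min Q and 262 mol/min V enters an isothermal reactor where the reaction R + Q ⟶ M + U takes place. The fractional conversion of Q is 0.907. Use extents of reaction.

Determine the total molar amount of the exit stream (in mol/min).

Q reacted = 0.907 × 223 = 202.3 mol/min; ν_Q = −1, so ξ = 202.3/1 = 202.3 mol/min.
Outlet amounts (n = n₀ + ν ξ):
  R: 371 − 1(202.3) = 168.7
  Q: 223 − 1(202.3) = 20.74
  M: 0 + 1(202.3) = 202.3
  U: 0 + 1(202.3) = 202.3
  V: 262 (inert)
Total out = 168.7 + 20.74 + 202.3 + 202.3 + 262 = 856 mol/min.

856 mol/min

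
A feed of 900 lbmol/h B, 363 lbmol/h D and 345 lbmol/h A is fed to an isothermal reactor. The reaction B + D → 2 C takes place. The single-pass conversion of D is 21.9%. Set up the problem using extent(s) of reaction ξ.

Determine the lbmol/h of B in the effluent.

D reacted = 0.219 × 363 = 79.5 lbmol/h; ν_D = −1, so ξ = 79.5/1 = 79.5 lbmol/h.
Outlet amounts (n = n₀ + ν ξ):
  B: 900 − 1(79.5) = 820.5
  D: 363 − 1(79.5) = 283.5
  C: 0 + 2(79.5) = 159
  A: 345 (inert)

821 lbmol/h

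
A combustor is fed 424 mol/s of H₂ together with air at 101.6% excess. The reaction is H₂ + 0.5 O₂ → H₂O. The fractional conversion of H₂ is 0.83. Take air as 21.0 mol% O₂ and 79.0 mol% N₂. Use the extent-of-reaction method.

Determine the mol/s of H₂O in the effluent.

Stoichiometric O₂ = 0.5 × 424 = 212 mol/s; O₂ fed = 212 × 2.016 = 427.4 mol/s.
N₂ fed = 427.4 × 79/21 = 1608 mol/s.
Fuel reacted = 0.83 × 424 → ξ = 351.9 mol/s.
Outlet (n = n₀ + ν ξ):
  H₂: 424 − 1(351.9) = 72.08
  O₂: 427.4 − 0.5(351.9) = 251.4
  N₂: 1608 (inert)
  H₂O: 0 + 1(351.9) = 351.9

352 mol/s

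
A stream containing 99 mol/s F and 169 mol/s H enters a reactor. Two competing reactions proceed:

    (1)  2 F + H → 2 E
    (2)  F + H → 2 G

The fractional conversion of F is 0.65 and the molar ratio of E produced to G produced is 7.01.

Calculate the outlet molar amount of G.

8.57 mol/s

Conversion of F: F consumed = 0.65 × 99 = 64.35 mol/s = 2ξ₁ + 1ξ₂.
Selectivity: 2ξ₁ / (2ξ₂) = 7.01 → ξ₁ = 7.01 ξ₂.
Substitute: (2·7.01 + 1) ξ₂ = 64.35 → ξ₂ = 4.284 mol/s, ξ₁ = 30.03 mol/s.
Outlet amounts (n = n₀ + Σ ν·ξ):
  F: 99 − 2(30.03) − 1(4.284) = 34.65
  H: 169 − 1(30.03) − 1(4.284) = 134.7
  E: 0 + 2(30.03) = 60.07
  G: 0 + 2(4.284) = 8.569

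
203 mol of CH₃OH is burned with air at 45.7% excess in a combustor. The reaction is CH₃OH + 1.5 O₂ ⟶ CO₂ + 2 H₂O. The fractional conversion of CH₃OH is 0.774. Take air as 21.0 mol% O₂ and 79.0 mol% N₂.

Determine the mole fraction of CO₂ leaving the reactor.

Stoichiometric O₂ = 1.5 × 203 = 304.5 mol; O₂ fed = 304.5 × 1.457 = 443.7 mol.
N₂ fed = 443.7 × 79/21 = 1669 mol.
Fuel reacted = 0.774 × 203 → ξ = 157.1 mol.
Outlet (n = n₀ + ν ξ):
  CH₃OH: 203 − 1(157.1) = 45.88
  O₂: 443.7 − 1.5(157.1) = 208
  N₂: 1669 (inert)
  CO₂: 0 + 1(157.1) = 157.1
  H₂O: 0 + 2(157.1) = 314.2
Total out = 2394 mol; y_CO₂ = 157.1 / 2394 = 0.06563.

0.0656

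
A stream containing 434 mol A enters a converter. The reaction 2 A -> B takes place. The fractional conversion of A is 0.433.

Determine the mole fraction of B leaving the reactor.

0.276

A reacted = 0.433 × 434 = 187.9 mol; ν_A = −2, so ξ = 187.9/2 = 93.96 mol.
Outlet amounts (n = n₀ + ν ξ):
  A: 434 − 2(93.96) = 246.1
  B: 0 + 1(93.96) = 93.96
Total out = 340 mol; y_B = 93.96 / 340 = 0.2763.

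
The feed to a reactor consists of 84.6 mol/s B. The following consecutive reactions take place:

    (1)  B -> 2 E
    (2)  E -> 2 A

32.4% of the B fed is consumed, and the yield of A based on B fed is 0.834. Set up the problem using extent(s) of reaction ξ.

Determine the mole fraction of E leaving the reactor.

0.133

Conversion of B: B consumed = 1ξ₁ = 0.324 × 84.6 → ξ₁ = 27.41 mol/s.
Yield of A: 2ξ₂ / 84.6 = 0.834 → ξ₂ = 35.28 mol/s.
Outlet amounts (n = n₀ + Σ ν·ξ):
  B: 84.6 − 1(27.41) = 57.19
  E: 0 + 2(27.41) − 1(35.28) = 19.54
  A: 0 + 2(35.28) = 70.56
Total out = 147.3 mol/s; y_E = 19.54 / 147.3 = 0.1327.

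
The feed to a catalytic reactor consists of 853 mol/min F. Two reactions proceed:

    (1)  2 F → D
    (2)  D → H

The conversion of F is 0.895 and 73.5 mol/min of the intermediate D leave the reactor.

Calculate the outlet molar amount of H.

308 mol/min

Conversion of F: F consumed = 2ξ₁ = 0.895 × 853 → ξ₁ = 381.7 mol/min.
D balance: n_D = 0 + 1ξ₁ − 1ξ₂ = 73.5 → ξ₂ = (1·381.7 − 73.5)/1 = 308.2 mol/min.
Outlet amounts (n = n₀ + Σ ν·ξ):
  F: 853 − 2(381.7) = 89.56
  D: 0 + 1(381.7) − 1(308.2) = 73.5
  H: 0 + 1(308.2) = 308.2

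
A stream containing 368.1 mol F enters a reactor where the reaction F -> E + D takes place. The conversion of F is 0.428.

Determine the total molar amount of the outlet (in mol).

526 mol

F reacted = 0.428 × 368.1 = 157.5 mol; ν_F = −1, so ξ = 157.5/1 = 157.5 mol.
Outlet amounts (n = n₀ + ν ξ):
  F: 368.1 − 1(157.5) = 210.6
  E: 0 + 1(157.5) = 157.5
  D: 0 + 1(157.5) = 157.5
Total out = 210.6 + 157.5 + 157.5 = 525.6 mol.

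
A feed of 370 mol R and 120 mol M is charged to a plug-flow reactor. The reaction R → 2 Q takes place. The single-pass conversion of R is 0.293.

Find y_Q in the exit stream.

R reacted = 0.293 × 370 = 108.4 mol; ν_R = −1, so ξ = 108.4/1 = 108.4 mol.
Outlet amounts (n = n₀ + ν ξ):
  R: 370 − 1(108.4) = 261.6
  Q: 0 + 2(108.4) = 216.8
  M: 120 (inert)
Total out = 598.4 mol; y_Q = 216.8 / 598.4 = 0.3623.

0.362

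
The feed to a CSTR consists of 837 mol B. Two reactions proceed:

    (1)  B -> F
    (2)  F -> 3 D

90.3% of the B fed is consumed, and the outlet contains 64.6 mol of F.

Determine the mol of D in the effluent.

Conversion of B: B consumed = 1ξ₁ = 0.903 × 837 → ξ₁ = 755.8 mol.
F balance: n_F = 0 + 1ξ₁ − 1ξ₂ = 64.6 → ξ₂ = (1·755.8 − 64.6)/1 = 691.2 mol.
Outlet amounts (n = n₀ + Σ ν·ξ):
  B: 837 − 1(755.8) = 81.19
  F: 0 + 1(755.8) − 1(691.2) = 64.6
  D: 0 + 3(691.2) = 2074

2070 mol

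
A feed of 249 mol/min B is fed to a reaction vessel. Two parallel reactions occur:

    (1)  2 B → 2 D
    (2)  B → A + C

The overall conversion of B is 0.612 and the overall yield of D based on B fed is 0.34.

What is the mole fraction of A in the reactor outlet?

0.214

Yield of D: 2ξ₁ / 249 = 0.34 → ξ₁ = 42.33 mol/min.
Conversion of B: 2ξ₁ + 1ξ₂ = 0.612 × 249 = 152.4 → ξ₂ = 67.73 mol/min.
Outlet amounts (n = n₀ + Σ ν·ξ):
  B: 249 − 2(42.33) − 1(67.73) = 96.61
  D: 0 + 2(42.33) = 84.66
  A: 0 + 1(67.73) = 67.73
  C: 0 + 1(67.73) = 67.73
Total out = 316.7 mol/min; y_A = 67.73 / 316.7 = 0.2138.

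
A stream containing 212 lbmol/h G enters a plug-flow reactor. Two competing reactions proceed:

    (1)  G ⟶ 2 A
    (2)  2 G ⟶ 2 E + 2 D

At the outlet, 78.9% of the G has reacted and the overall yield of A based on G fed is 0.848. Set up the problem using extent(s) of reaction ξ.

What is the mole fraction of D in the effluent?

0.204

Yield of A: 2ξ₁ / 212 = 0.848 → ξ₁ = 89.89 lbmol/h.
Conversion of G: 1ξ₁ + 2ξ₂ = 0.789 × 212 = 167.3 → ξ₂ = 38.69 lbmol/h.
Outlet amounts (n = n₀ + Σ ν·ξ):
  G: 212 − 1(89.89) − 2(38.69) = 44.73
  A: 0 + 2(89.89) = 179.8
  E: 0 + 2(38.69) = 77.38
  D: 0 + 2(38.69) = 77.38
Total out = 379.3 lbmol/h; y_D = 77.38 / 379.3 = 0.204.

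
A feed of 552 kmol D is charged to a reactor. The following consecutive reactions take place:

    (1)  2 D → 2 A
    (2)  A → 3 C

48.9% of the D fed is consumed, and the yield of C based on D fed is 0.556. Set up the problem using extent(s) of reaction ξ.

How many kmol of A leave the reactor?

168 kmol

Conversion of D: D consumed = 2ξ₁ = 0.489 × 552 → ξ₁ = 135 kmol.
Yield of C: 3ξ₂ / 552 = 0.556 → ξ₂ = 102.3 kmol.
Outlet amounts (n = n₀ + Σ ν·ξ):
  D: 552 − 2(135) = 282.1
  A: 0 + 2(135) − 1(102.3) = 167.6
  C: 0 + 3(102.3) = 306.9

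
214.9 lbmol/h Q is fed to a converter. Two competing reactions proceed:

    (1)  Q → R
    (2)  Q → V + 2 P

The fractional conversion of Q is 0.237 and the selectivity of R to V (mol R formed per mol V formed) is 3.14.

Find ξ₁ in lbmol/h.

ξ₁ = 38.6 lbmol/h

Conversion of Q: Q consumed = 0.237 × 214.9 = 50.93 lbmol/h = 1ξ₁ + 1ξ₂.
Selectivity: 1ξ₁ / (1ξ₂) = 3.14 → ξ₁ = 3.14 ξ₂.
Substitute: (1·3.14 + 1) ξ₂ = 50.93 → ξ₂ = 12.3 lbmol/h, ξ₁ = 38.63 lbmol/h.
Outlet amounts (n = n₀ + Σ ν·ξ):
  Q: 214.9 − 1(38.63) − 1(12.3) = 164
  R: 0 + 1(38.63) = 38.63
  V: 0 + 1(12.3) = 12.3
  P: 0 + 2(12.3) = 24.6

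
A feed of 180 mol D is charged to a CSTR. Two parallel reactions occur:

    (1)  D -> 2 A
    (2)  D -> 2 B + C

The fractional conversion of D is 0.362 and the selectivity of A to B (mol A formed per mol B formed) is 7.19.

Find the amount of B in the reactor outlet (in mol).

Conversion of D: D consumed = 0.362 × 180 = 65.16 mol = 1ξ₁ + 1ξ₂.
Selectivity: 2ξ₁ / (2ξ₂) = 7.19 → ξ₁ = 7.19 ξ₂.
Substitute: (1·7.19 + 1) ξ₂ = 65.16 → ξ₂ = 7.956 mol, ξ₁ = 57.2 mol.
Outlet amounts (n = n₀ + Σ ν·ξ):
  D: 180 − 1(57.2) − 1(7.956) = 114.8
  A: 0 + 2(57.2) = 114.4
  B: 0 + 2(7.956) = 15.91
  C: 0 + 1(7.956) = 7.956

15.9 mol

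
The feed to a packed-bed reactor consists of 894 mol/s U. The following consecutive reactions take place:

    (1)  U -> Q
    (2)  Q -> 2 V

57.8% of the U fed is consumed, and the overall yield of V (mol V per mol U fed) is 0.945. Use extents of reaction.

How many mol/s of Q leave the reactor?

Conversion of U: U consumed = 1ξ₁ = 0.578 × 894 → ξ₁ = 516.7 mol/s.
Yield of V: 2ξ₂ / 894 = 0.945 → ξ₂ = 422.4 mol/s.
Outlet amounts (n = n₀ + Σ ν·ξ):
  U: 894 − 1(516.7) = 377.3
  Q: 0 + 1(516.7) − 1(422.4) = 94.32
  V: 0 + 2(422.4) = 844.8

94.3 mol/s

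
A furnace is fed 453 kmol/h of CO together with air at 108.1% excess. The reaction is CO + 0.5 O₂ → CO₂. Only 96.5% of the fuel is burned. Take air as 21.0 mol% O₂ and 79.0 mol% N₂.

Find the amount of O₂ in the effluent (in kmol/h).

Stoichiometric O₂ = 0.5 × 453 = 226.5 kmol/h; O₂ fed = 226.5 × 2.081 = 471.3 kmol/h.
N₂ fed = 471.3 × 79/21 = 1773 kmol/h.
Fuel reacted = 0.965 × 453 → ξ = 437.1 kmol/h.
Outlet (n = n₀ + ν ξ):
  CO: 453 − 1(437.1) = 15.86
  O₂: 471.3 − 0.5(437.1) = 252.8
  N₂: 1773 (inert)
  CO₂: 0 + 1(437.1) = 437.1

253 kmol/h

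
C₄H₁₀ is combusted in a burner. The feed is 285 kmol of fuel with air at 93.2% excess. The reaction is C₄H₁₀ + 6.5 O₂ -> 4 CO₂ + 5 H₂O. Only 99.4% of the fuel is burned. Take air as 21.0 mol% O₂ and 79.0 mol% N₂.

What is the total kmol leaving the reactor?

Stoichiometric O₂ = 6.5 × 285 = 1852 kmol; O₂ fed = 1852 × 1.932 = 3579 kmol.
N₂ fed = 3579 × 79/21 = 13460 kmol.
Fuel reacted = 0.994 × 285 → ξ = 283.3 kmol.
Outlet (n = n₀ + ν ξ):
  C₄H₁₀: 285 − 1(283.3) = 1.71
  O₂: 3579 − 6.5(283.3) = 1738
  N₂: 13460 (inert)
  CO₂: 0 + 4(283.3) = 1133
  H₂O: 0 + 5(283.3) = 1416
Total out = 1.71 + 1738 + 13460 + 1133 + 1416 = 17750 kmol.

17800 kmol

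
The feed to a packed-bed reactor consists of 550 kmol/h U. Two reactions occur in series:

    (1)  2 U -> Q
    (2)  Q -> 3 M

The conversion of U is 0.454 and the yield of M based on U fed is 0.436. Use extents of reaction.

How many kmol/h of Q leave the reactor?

Conversion of U: U consumed = 2ξ₁ = 0.454 × 550 → ξ₁ = 124.9 kmol/h.
Yield of M: 3ξ₂ / 550 = 0.436 → ξ₂ = 79.93 kmol/h.
Outlet amounts (n = n₀ + Σ ν·ξ):
  U: 550 − 2(124.9) = 300.3
  Q: 0 + 1(124.9) − 1(79.93) = 44.92
  M: 0 + 3(79.93) = 239.8

44.9 kmol/h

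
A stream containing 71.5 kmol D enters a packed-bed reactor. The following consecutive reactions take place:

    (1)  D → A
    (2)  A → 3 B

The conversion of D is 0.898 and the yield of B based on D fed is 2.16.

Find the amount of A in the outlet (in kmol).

12.7 kmol

Conversion of D: D consumed = 1ξ₁ = 0.898 × 71.5 → ξ₁ = 64.21 kmol.
Yield of B: 3ξ₂ / 71.5 = 2.16 → ξ₂ = 51.48 kmol.
Outlet amounts (n = n₀ + Σ ν·ξ):
  D: 71.5 − 1(64.21) = 7.293
  A: 0 + 1(64.21) − 1(51.48) = 12.73
  B: 0 + 3(51.48) = 154.4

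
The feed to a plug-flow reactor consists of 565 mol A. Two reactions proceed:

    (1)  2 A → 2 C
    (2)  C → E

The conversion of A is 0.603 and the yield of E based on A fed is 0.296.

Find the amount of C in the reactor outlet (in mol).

Conversion of A: A consumed = 2ξ₁ = 0.603 × 565 → ξ₁ = 170.3 mol.
Yield of E: 1ξ₂ / 565 = 0.296 → ξ₂ = 167.2 mol.
Outlet amounts (n = n₀ + Σ ν·ξ):
  A: 565 − 2(170.3) = 224.3
  C: 0 + 2(170.3) − 1(167.2) = 173.5
  E: 0 + 1(167.2) = 167.2

173 mol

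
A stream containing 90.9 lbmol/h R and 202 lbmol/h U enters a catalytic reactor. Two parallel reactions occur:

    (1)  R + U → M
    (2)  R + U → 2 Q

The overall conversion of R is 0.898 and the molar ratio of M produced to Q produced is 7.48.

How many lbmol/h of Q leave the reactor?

Conversion of R: R consumed = 0.898 × 90.9 = 81.63 lbmol/h = 1ξ₁ + 1ξ₂.
Selectivity: 1ξ₁ / (2ξ₂) = 7.48 → ξ₁ = 14.96 ξ₂.
Substitute: (1·14.96 + 1) ξ₂ = 81.63 → ξ₂ = 5.115 lbmol/h, ξ₁ = 76.51 lbmol/h.
Outlet amounts (n = n₀ + Σ ν·ξ):
  R: 90.9 − 1(76.51) − 1(5.115) = 9.272
  U: 202 − 1(76.51) − 1(5.115) = 120.4
  M: 0 + 1(76.51) = 76.51
  Q: 0 + 2(5.115) = 10.23

10.2 lbmol/h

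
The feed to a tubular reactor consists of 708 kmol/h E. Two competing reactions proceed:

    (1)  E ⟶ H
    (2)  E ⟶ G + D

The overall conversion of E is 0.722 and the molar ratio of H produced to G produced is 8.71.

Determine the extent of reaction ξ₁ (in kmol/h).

Conversion of E: E consumed = 0.722 × 708 = 511.2 kmol/h = 1ξ₁ + 1ξ₂.
Selectivity: 1ξ₁ / (1ξ₂) = 8.71 → ξ₁ = 8.71 ξ₂.
Substitute: (1·8.71 + 1) ξ₂ = 511.2 → ξ₂ = 52.64 kmol/h, ξ₁ = 458.5 kmol/h.
Outlet amounts (n = n₀ + Σ ν·ξ):
  E: 708 − 1(458.5) − 1(52.64) = 196.8
  H: 0 + 1(458.5) = 458.5
  G: 0 + 1(52.64) = 52.64
  D: 0 + 1(52.64) = 52.64

ξ₁ = 459 kmol/h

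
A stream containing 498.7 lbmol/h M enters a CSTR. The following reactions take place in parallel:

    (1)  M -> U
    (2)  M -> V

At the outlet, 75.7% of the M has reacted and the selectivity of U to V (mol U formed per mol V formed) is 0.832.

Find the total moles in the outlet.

Conversion of M: M consumed = 0.757 × 498.7 = 377.5 lbmol/h = 1ξ₁ + 1ξ₂.
Selectivity: 1ξ₁ / (1ξ₂) = 0.832 → ξ₁ = 0.832 ξ₂.
Substitute: (1·0.832 + 1) ξ₂ = 377.5 → ξ₂ = 206.1 lbmol/h, ξ₁ = 171.4 lbmol/h.
Outlet amounts (n = n₀ + Σ ν·ξ):
  M: 498.7 − 1(171.4) − 1(206.1) = 121.2
  U: 0 + 1(171.4) = 171.4
  V: 0 + 1(206.1) = 206.1
Total out = 121.2 + 171.4 + 206.1 = 498.7 lbmol/h.

499 lbmol/h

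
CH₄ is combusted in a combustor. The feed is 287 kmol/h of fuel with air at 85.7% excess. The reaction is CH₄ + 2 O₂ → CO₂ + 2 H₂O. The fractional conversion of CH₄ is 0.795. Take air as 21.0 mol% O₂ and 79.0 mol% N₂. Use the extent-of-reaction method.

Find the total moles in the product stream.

Stoichiometric O₂ = 2 × 287 = 574 kmol/h; O₂ fed = 574 × 1.857 = 1066 kmol/h.
N₂ fed = 1066 × 79/21 = 4010 kmol/h.
Fuel reacted = 0.795 × 287 → ξ = 228.2 kmol/h.
Outlet (n = n₀ + ν ξ):
  CH₄: 287 − 1(228.2) = 58.83
  O₂: 1066 − 2(228.2) = 609.6
  N₂: 4010 (inert)
  CO₂: 0 + 1(228.2) = 228.2
  H₂O: 0 + 2(228.2) = 456.3
Total out = 58.83 + 609.6 + 4010 + 228.2 + 456.3 = 5363 kmol/h.

5360 kmol/h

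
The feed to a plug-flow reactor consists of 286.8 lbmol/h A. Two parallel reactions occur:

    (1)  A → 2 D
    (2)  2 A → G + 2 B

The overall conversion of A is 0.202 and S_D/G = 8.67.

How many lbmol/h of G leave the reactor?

Conversion of A: A consumed = 0.202 × 286.8 = 57.93 lbmol/h = 1ξ₁ + 2ξ₂.
Selectivity: 2ξ₁ / (1ξ₂) = 8.67 → ξ₁ = 4.335 ξ₂.
Substitute: (1·4.335 + 2) ξ₂ = 57.93 → ξ₂ = 9.145 lbmol/h, ξ₁ = 39.64 lbmol/h.
Outlet amounts (n = n₀ + Σ ν·ξ):
  A: 286.8 − 1(39.64) − 2(9.145) = 228.9
  D: 0 + 2(39.64) = 79.29
  G: 0 + 1(9.145) = 9.145
  B: 0 + 2(9.145) = 18.29

9.15 lbmol/h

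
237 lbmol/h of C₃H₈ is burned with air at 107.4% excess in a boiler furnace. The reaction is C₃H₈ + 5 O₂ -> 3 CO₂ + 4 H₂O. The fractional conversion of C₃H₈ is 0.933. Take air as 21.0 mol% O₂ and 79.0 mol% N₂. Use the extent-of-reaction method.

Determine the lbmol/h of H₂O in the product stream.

884 lbmol/h

Stoichiometric O₂ = 5 × 237 = 1185 lbmol/h; O₂ fed = 1185 × 2.074 = 2458 lbmol/h.
N₂ fed = 2458 × 79/21 = 9246 lbmol/h.
Fuel reacted = 0.933 × 237 → ξ = 221.1 lbmol/h.
Outlet (n = n₀ + ν ξ):
  C₃H₈: 237 − 1(221.1) = 15.88
  O₂: 2458 − 5(221.1) = 1352
  N₂: 9246 (inert)
  CO₂: 0 + 3(221.1) = 663.4
  H₂O: 0 + 4(221.1) = 884.5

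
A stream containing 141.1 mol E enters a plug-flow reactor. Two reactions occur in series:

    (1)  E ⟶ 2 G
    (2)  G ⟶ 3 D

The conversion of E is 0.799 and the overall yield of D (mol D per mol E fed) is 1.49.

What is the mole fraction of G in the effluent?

0.394

Conversion of E: E consumed = 1ξ₁ = 0.799 × 141.1 → ξ₁ = 112.7 mol.
Yield of D: 3ξ₂ / 141.1 = 1.49 → ξ₂ = 70.08 mol.
Outlet amounts (n = n₀ + Σ ν·ξ):
  E: 141.1 − 1(112.7) = 28.36
  G: 0 + 2(112.7) − 1(70.08) = 155.4
  D: 0 + 3(70.08) = 210.2
Total out = 394 mol; y_G = 155.4 / 394 = 0.3944.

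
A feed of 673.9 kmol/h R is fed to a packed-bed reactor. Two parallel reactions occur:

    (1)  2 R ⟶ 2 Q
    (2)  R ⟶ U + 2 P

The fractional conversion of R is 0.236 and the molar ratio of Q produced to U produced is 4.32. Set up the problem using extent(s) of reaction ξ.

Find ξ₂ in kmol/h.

ξ₂ = 29.9 kmol/h

Conversion of R: R consumed = 0.236 × 673.9 = 159 kmol/h = 2ξ₁ + 1ξ₂.
Selectivity: 2ξ₁ / (1ξ₂) = 4.32 → ξ₁ = 2.16 ξ₂.
Substitute: (2·2.16 + 1) ξ₂ = 159 → ξ₂ = 29.89 kmol/h, ξ₁ = 64.57 kmol/h.
Outlet amounts (n = n₀ + Σ ν·ξ):
  R: 673.9 − 2(64.57) − 1(29.89) = 514.9
  Q: 0 + 2(64.57) = 129.1
  U: 0 + 1(29.89) = 29.89
  P: 0 + 2(29.89) = 59.79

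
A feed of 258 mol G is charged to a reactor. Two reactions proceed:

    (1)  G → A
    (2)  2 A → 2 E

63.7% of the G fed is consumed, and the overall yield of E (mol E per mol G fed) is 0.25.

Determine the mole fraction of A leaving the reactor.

0.387

Conversion of G: G consumed = 1ξ₁ = 0.637 × 258 → ξ₁ = 164.3 mol.
Yield of E: 2ξ₂ / 258 = 0.25 → ξ₂ = 32.25 mol.
Outlet amounts (n = n₀ + Σ ν·ξ):
  G: 258 − 1(164.3) = 93.65
  A: 0 + 1(164.3) − 2(32.25) = 99.85
  E: 0 + 2(32.25) = 64.5
Total out = 258 mol; y_A = 99.85 / 258 = 0.387.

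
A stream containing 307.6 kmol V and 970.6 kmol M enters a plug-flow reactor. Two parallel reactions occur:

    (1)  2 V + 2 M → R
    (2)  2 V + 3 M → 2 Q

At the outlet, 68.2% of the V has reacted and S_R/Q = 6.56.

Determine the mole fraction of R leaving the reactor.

0.101

Conversion of V: V consumed = 0.682 × 307.6 = 209.8 kmol = 2ξ₁ + 2ξ₂.
Selectivity: 1ξ₁ / (2ξ₂) = 6.56 → ξ₁ = 13.12 ξ₂.
Substitute: (2·13.12 + 2) ξ₂ = 209.8 → ξ₂ = 7.429 kmol, ξ₁ = 97.46 kmol.
Outlet amounts (n = n₀ + Σ ν·ξ):
  V: 307.6 − 2(97.46) − 2(7.429) = 97.82
  M: 970.6 − 2(97.46) − 3(7.429) = 753.4
  R: 0 + 1(97.46) = 97.46
  Q: 0 + 2(7.429) = 14.86
Total out = 963.5 kmol; y_R = 97.46 / 963.5 = 0.1012.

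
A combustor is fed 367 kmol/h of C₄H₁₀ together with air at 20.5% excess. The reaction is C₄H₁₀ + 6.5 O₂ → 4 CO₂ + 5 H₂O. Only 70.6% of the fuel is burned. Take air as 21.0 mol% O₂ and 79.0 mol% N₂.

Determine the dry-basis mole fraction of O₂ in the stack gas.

Stoichiometric O₂ = 6.5 × 367 = 2386 kmol/h; O₂ fed = 2386 × 1.205 = 2875 kmol/h.
N₂ fed = 2875 × 79/21 = 10810 kmol/h.
Fuel reacted = 0.706 × 367 → ξ = 259.1 kmol/h.
Outlet (n = n₀ + ν ξ):
  C₄H₁₀: 367 − 1(259.1) = 107.9
  O₂: 2875 − 6.5(259.1) = 1190
  N₂: 10810 (inert)
  CO₂: 0 + 4(259.1) = 1036
  H₂O: 0 + 5(259.1) = 1296
Dry total = 13150 kmol/h; y_O₂ (dry) = 1190 / 13150 = 0.09053.

0.0905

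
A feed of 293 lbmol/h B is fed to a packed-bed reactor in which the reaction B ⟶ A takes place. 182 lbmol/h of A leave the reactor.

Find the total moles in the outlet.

For A: n = n₀ + 1ξ → 182 = 0 + 1ξ, giving ξ = 182 lbmol/h.
Outlet amounts (n = n₀ + ν ξ):
  B: 293 − 1(182) = 111
  A: 0 + 1(182) = 182
Total out = 111 + 182 = 293 lbmol/h.

293 lbmol/h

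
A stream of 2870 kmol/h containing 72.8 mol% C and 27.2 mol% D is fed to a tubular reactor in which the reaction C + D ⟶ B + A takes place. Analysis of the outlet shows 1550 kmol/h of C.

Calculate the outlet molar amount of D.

241 kmol/h

For C: n = n₀ − 1ξ → 1550 = 2089 − 1ξ, giving ξ = 539.4 kmol/h.
Outlet amounts (n = n₀ + ν ξ):
  C: 2089 − 1(539.4) = 1550
  D: 780.6 − 1(539.4) = 241.3
  B: 0 + 1(539.4) = 539.4
  A: 0 + 1(539.4) = 539.4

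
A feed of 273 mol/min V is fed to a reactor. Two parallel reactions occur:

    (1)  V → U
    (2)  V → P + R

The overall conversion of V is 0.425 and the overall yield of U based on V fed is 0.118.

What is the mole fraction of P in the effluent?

0.235

Yield of U: 1ξ₁ / 273 = 0.118 → ξ₁ = 32.21 mol/min.
Conversion of V: 1ξ₁ + 1ξ₂ = 0.425 × 273 = 116 → ξ₂ = 83.81 mol/min.
Outlet amounts (n = n₀ + Σ ν·ξ):
  V: 273 − 1(32.21) − 1(83.81) = 157
  U: 0 + 1(32.21) = 32.21
  P: 0 + 1(83.81) = 83.81
  R: 0 + 1(83.81) = 83.81
Total out = 356.8 mol/min; y_P = 83.81 / 356.8 = 0.2349.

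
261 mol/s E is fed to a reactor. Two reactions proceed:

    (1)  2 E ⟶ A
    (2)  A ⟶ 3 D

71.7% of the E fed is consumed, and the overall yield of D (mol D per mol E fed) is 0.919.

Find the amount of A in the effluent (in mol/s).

13.6 mol/s

Conversion of E: E consumed = 2ξ₁ = 0.717 × 261 → ξ₁ = 93.57 mol/s.
Yield of D: 3ξ₂ / 261 = 0.919 → ξ₂ = 79.95 mol/s.
Outlet amounts (n = n₀ + Σ ν·ξ):
  E: 261 − 2(93.57) = 73.86
  A: 0 + 1(93.57) − 1(79.95) = 13.62
  D: 0 + 3(79.95) = 239.9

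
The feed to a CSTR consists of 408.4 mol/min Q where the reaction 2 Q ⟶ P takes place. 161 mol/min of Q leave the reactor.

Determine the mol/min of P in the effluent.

For Q: n = n₀ − 2ξ → 161 = 408.4 − 2ξ, giving ξ = 123.7 mol/min.
Outlet amounts (n = n₀ + ν ξ):
  Q: 408.4 − 2(123.7) = 161
  P: 0 + 1(123.7) = 123.7

124 mol/min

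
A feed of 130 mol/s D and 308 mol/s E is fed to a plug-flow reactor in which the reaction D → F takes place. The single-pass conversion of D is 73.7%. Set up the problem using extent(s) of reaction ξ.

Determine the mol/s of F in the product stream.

95.8 mol/s

D reacted = 0.737 × 130 = 95.81 mol/s; ν_D = −1, so ξ = 95.81/1 = 95.81 mol/s.
Outlet amounts (n = n₀ + ν ξ):
  D: 130 − 1(95.81) = 34.19
  F: 0 + 1(95.81) = 95.81
  E: 308 (inert)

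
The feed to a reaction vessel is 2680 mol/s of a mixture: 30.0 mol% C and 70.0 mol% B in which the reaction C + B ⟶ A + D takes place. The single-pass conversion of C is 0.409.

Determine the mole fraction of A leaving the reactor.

0.123

C reacted = 0.409 × 804 = 328.8 mol/s; ν_C = −1, so ξ = 328.8/1 = 328.8 mol/s.
Outlet amounts (n = n₀ + ν ξ):
  C: 804 − 1(328.8) = 475.2
  B: 1876 − 1(328.8) = 1547
  A: 0 + 1(328.8) = 328.8
  D: 0 + 1(328.8) = 328.8
Total out = 2680 mol/s; y_A = 328.8 / 2680 = 0.1227.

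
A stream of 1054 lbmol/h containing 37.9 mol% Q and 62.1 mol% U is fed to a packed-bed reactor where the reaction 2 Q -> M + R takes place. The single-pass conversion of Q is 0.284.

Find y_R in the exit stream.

Q reacted = 0.284 × 399.5 = 113.4 lbmol/h; ν_Q = −2, so ξ = 113.4/2 = 56.72 lbmol/h.
Outlet amounts (n = n₀ + ν ξ):
  Q: 399.5 − 2(56.72) = 286
  M: 0 + 1(56.72) = 56.72
  R: 0 + 1(56.72) = 56.72
  U: 654.5 (inert)
Total out = 1054 lbmol/h; y_R = 56.72 / 1054 = 0.05382.

0.0538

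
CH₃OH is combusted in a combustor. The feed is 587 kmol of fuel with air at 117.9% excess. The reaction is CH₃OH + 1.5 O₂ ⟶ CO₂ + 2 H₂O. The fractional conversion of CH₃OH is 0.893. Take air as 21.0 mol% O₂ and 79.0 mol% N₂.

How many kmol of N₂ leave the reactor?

7220 kmol

Stoichiometric O₂ = 1.5 × 587 = 880.5 kmol; O₂ fed = 880.5 × 2.179 = 1919 kmol.
N₂ fed = 1919 × 79/21 = 7218 kmol.
Fuel reacted = 0.893 × 587 → ξ = 524.2 kmol.
Outlet (n = n₀ + ν ξ):
  CH₃OH: 587 − 1(524.2) = 62.81
  O₂: 1919 − 1.5(524.2) = 1132
  N₂: 7218 (inert)
  CO₂: 0 + 1(524.2) = 524.2
  H₂O: 0 + 2(524.2) = 1048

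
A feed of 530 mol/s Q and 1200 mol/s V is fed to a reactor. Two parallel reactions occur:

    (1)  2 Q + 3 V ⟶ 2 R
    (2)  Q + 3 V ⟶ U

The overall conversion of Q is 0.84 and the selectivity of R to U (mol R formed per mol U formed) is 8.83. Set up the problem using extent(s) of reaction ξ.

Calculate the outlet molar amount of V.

Conversion of Q: Q consumed = 0.84 × 530 = 445.2 mol/s = 2ξ₁ + 1ξ₂.
Selectivity: 2ξ₁ / (1ξ₂) = 8.83 → ξ₁ = 4.415 ξ₂.
Substitute: (2·4.415 + 1) ξ₂ = 445.2 → ξ₂ = 45.29 mol/s, ξ₁ = 200 mol/s.
Outlet amounts (n = n₀ + Σ ν·ξ):
  Q: 530 − 2(200) − 1(45.29) = 84.8
  V: 1200 − 3(200) − 3(45.29) = 464.3
  R: 0 + 2(200) = 399.9
  U: 0 + 1(45.29) = 45.29

464 mol/s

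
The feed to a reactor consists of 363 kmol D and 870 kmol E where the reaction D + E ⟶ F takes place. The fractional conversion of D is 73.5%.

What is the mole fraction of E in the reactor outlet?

D reacted = 0.735 × 363 = 266.8 kmol; ν_D = −1, so ξ = 266.8/1 = 266.8 kmol.
Outlet amounts (n = n₀ + ν ξ):
  D: 363 − 1(266.8) = 96.19
  E: 870 − 1(266.8) = 603.2
  F: 0 + 1(266.8) = 266.8
Total out = 966.2 kmol; y_E = 603.2 / 966.2 = 0.6243.

0.624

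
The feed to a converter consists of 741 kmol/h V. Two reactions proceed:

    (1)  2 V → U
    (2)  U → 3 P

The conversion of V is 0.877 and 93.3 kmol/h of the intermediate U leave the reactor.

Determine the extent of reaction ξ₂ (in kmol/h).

ξ₂ = 232 kmol/h

Conversion of V: V consumed = 2ξ₁ = 0.877 × 741 → ξ₁ = 324.9 kmol/h.
U balance: n_U = 0 + 1ξ₁ − 1ξ₂ = 93.3 → ξ₂ = (1·324.9 − 93.3)/1 = 231.6 kmol/h.
Outlet amounts (n = n₀ + Σ ν·ξ):
  V: 741 − 2(324.9) = 91.14
  U: 0 + 1(324.9) − 1(231.6) = 93.3
  P: 0 + 3(231.6) = 694.9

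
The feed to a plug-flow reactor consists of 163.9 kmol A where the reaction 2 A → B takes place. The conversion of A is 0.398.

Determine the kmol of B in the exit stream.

32.6 kmol

A reacted = 0.398 × 163.9 = 65.23 kmol; ν_A = −2, so ξ = 65.23/2 = 32.62 kmol.
Outlet amounts (n = n₀ + ν ξ):
  A: 163.9 − 2(32.62) = 98.67
  B: 0 + 1(32.62) = 32.62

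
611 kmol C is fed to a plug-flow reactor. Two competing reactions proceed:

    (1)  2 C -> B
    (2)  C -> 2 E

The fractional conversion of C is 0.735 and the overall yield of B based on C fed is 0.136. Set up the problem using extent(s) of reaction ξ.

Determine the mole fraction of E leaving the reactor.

0.698

Yield of B: 1ξ₁ / 611 = 0.136 → ξ₁ = 83.1 kmol.
Conversion of C: 2ξ₁ + 1ξ₂ = 0.735 × 611 = 449.1 → ξ₂ = 282.9 kmol.
Outlet amounts (n = n₀ + Σ ν·ξ):
  C: 611 − 2(83.1) − 1(282.9) = 161.9
  B: 0 + 1(83.1) = 83.1
  E: 0 + 2(282.9) = 565.8
Total out = 810.8 kmol; y_E = 565.8 / 810.8 = 0.6978.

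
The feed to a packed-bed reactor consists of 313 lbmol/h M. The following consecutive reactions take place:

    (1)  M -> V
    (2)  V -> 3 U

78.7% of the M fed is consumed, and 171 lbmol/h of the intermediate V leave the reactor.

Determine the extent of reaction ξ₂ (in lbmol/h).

Conversion of M: M consumed = 1ξ₁ = 0.787 × 313 → ξ₁ = 246.3 lbmol/h.
V balance: n_V = 0 + 1ξ₁ − 1ξ₂ = 171 → ξ₂ = (1·246.3 − 171)/1 = 75.33 lbmol/h.
Outlet amounts (n = n₀ + Σ ν·ξ):
  M: 313 − 1(246.3) = 66.67
  V: 0 + 1(246.3) − 1(75.33) = 171
  U: 0 + 3(75.33) = 226

ξ₂ = 75.3 lbmol/h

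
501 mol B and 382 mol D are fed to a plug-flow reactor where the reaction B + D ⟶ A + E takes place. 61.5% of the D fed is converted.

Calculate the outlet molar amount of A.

D reacted = 0.615 × 382 = 234.9 mol; ν_D = −1, so ξ = 234.9/1 = 234.9 mol.
Outlet amounts (n = n₀ + ν ξ):
  B: 501 − 1(234.9) = 266.1
  D: 382 − 1(234.9) = 147.1
  A: 0 + 1(234.9) = 234.9
  E: 0 + 1(234.9) = 234.9

235 mol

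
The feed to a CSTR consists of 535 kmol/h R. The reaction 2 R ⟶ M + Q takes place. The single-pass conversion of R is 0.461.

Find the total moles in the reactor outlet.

R reacted = 0.461 × 535 = 246.6 kmol/h; ν_R = −2, so ξ = 246.6/2 = 123.3 kmol/h.
Outlet amounts (n = n₀ + ν ξ):
  R: 535 − 2(123.3) = 288.4
  M: 0 + 1(123.3) = 123.3
  Q: 0 + 1(123.3) = 123.3
Total out = 288.4 + 123.3 + 123.3 = 535 kmol/h.

535 kmol/h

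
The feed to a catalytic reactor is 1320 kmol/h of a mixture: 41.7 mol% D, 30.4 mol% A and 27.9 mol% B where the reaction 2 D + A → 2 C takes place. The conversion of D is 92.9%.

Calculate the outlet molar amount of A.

D reacted = 0.929 × 550.4 = 511.4 kmol/h; ν_D = −2, so ξ = 511.4/2 = 255.7 kmol/h.
Outlet amounts (n = n₀ + ν ξ):
  D: 550.4 − 2(255.7) = 39.08
  A: 401.3 − 1(255.7) = 145.6
  C: 0 + 2(255.7) = 511.4
  B: 368.3 (inert)

146 kmol/h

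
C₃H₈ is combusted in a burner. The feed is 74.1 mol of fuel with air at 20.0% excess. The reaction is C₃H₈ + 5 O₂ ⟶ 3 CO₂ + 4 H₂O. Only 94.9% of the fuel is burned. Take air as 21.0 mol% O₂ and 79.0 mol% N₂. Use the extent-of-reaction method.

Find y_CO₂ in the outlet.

0.0933

Stoichiometric O₂ = 5 × 74.1 = 370.5 mol; O₂ fed = 370.5 × 1.200 = 444.6 mol.
N₂ fed = 444.6 × 79/21 = 1673 mol.
Fuel reacted = 0.949 × 74.1 → ξ = 70.32 mol.
Outlet (n = n₀ + ν ξ):
  C₃H₈: 74.1 − 1(70.32) = 3.779
  O₂: 444.6 − 5(70.32) = 93
  N₂: 1673 (inert)
  CO₂: 0 + 3(70.32) = 211
  H₂O: 0 + 4(70.32) = 281.3
Total out = 2262 mol; y_CO₂ = 211 / 2262 = 0.09328.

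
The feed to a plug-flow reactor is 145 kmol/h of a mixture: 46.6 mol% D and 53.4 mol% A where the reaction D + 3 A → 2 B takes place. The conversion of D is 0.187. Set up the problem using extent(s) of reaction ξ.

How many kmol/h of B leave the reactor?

25.3 kmol/h

D reacted = 0.187 × 67.57 = 12.64 kmol/h; ν_D = −1, so ξ = 12.64/1 = 12.64 kmol/h.
Outlet amounts (n = n₀ + ν ξ):
  D: 67.57 − 1(12.64) = 54.93
  A: 77.43 − 3(12.64) = 39.52
  B: 0 + 2(12.64) = 25.27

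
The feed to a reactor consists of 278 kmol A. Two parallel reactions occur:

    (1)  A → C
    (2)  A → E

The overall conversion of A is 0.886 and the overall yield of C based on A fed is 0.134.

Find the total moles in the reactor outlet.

Yield of C: 1ξ₁ / 278 = 0.134 → ξ₁ = 37.25 kmol.
Conversion of A: 1ξ₁ + 1ξ₂ = 0.886 × 278 = 246.3 → ξ₂ = 209.1 kmol.
Outlet amounts (n = n₀ + Σ ν·ξ):
  A: 278 − 1(37.25) − 1(209.1) = 31.69
  C: 0 + 1(37.25) = 37.25
  E: 0 + 1(209.1) = 209.1
Total out = 31.69 + 37.25 + 209.1 = 278 kmol.

278 kmol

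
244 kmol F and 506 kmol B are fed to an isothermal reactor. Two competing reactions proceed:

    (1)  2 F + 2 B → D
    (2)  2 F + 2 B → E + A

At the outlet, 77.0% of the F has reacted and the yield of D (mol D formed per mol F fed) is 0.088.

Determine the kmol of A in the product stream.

Yield of D: 1ξ₁ / 244 = 0.088 → ξ₁ = 21.47 kmol.
Conversion of F: 2ξ₁ + 2ξ₂ = 0.77 × 244 = 187.9 → ξ₂ = 72.47 kmol.
Outlet amounts (n = n₀ + Σ ν·ξ):
  F: 244 − 2(21.47) − 2(72.47) = 56.12
  B: 506 − 2(21.47) − 2(72.47) = 318.1
  D: 0 + 1(21.47) = 21.47
  E: 0 + 1(72.47) = 72.47
  A: 0 + 1(72.47) = 72.47

72.5 kmol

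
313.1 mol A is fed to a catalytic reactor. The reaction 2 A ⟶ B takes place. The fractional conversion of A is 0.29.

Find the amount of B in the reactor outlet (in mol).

A reacted = 0.29 × 313.1 = 90.8 mol; ν_A = −2, so ξ = 90.8/2 = 45.4 mol.
Outlet amounts (n = n₀ + ν ξ):
  A: 313.1 − 2(45.4) = 222.3
  B: 0 + 1(45.4) = 45.4

45.4 mol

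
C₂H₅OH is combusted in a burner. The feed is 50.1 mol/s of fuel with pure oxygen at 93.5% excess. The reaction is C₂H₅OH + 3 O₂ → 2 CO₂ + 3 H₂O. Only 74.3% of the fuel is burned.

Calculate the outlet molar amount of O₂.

179 mol/s

Stoichiometric O₂ = 3 × 50.1 = 150.3 mol/s; O₂ fed = 150.3 × 1.935 = 290.8 mol/s.
Fuel reacted = 0.743 × 50.1 → ξ = 37.22 mol/s.
Outlet (n = n₀ + ν ξ):
  C₂H₅OH: 50.1 − 1(37.22) = 12.88
  O₂: 290.8 − 3(37.22) = 179.2
  CO₂: 0 + 2(37.22) = 74.45
  H₂O: 0 + 3(37.22) = 111.7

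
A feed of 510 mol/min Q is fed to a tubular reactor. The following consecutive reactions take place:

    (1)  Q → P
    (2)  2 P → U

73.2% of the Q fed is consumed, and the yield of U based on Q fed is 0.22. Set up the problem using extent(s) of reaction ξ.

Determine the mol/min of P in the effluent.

149 mol/min

Conversion of Q: Q consumed = 1ξ₁ = 0.732 × 510 → ξ₁ = 373.3 mol/min.
Yield of U: 1ξ₂ / 510 = 0.22 → ξ₂ = 112.2 mol/min.
Outlet amounts (n = n₀ + Σ ν·ξ):
  Q: 510 − 1(373.3) = 136.7
  P: 0 + 1(373.3) − 2(112.2) = 148.9
  U: 0 + 1(112.2) = 112.2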